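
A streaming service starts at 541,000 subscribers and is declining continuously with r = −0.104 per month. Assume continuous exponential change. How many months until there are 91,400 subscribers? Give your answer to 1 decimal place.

91400 = 541000 · e^(-0.104·t)
t = ln(91400/541000) / -0.104 = ln(0.16895) / -0.104 = -1.77817 / -0.104

t ≈ 17.1 months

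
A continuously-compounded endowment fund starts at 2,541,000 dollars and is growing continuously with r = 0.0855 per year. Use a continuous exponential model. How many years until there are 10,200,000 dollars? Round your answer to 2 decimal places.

10200000 = 2541000 · e^(0.0855·t)
t = ln(10200000/2541000) / 0.0855 = ln(4.01417) / 0.0855 = 1.38983 / 0.0855

t ≈ 16.26 years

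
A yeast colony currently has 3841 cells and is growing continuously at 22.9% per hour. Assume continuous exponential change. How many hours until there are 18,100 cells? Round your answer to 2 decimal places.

t ≈ 6.77 hours

18100 = 3841 · e^(0.229·t)
t = ln(18100/3841) / 0.229 = ln(4.71231) / 0.229 = 1.55018 / 0.229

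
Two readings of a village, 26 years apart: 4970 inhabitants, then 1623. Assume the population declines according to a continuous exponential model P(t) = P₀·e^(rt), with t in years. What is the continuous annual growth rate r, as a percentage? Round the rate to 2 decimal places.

1623 = 4970 · e^(r·26)
e^(26r) = 1623/4970 = 0.32656
r = ln(0.32656) / 26 = -1.11914 / 26

r ≈ -4.30% per year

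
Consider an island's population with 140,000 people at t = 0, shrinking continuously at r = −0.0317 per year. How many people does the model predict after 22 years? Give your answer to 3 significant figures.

P(22) = 140000 · e^(-0.0317·22) = 140000 · e^(-0.6974)
= 140000 · 0.49788 ≈ 69702.93

≈ 69,700 people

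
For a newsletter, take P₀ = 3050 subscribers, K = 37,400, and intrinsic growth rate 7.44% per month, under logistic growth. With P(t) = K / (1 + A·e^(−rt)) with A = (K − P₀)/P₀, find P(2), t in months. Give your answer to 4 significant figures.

≈ 3,494 subscribers

A = (37400 − 3050)/3050 = 11.2623
P(2) = 37400 / (1 + 11.2623·e^(−0.0744·2)) = 37400 / (1 + 11.2623·0.861741)
= 37400 / 10.70519 ≈ 3493.63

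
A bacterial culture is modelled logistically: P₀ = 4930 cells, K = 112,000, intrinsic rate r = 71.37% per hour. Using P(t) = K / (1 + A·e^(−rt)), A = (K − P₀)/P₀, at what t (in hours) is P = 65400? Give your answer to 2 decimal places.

A = (112000 − 4930)/4930 = 21.71805
65400 = 112000/(1 + 21.71805·e^(−0.7137t)) → 1 + 21.71805·e^(−0.7137t) = 1.71254
e^(−0.7137t) = 0.032809 → t = ln(30.47984)/0.7137 = 3.41707/0.7137

t ≈ 4.79 hours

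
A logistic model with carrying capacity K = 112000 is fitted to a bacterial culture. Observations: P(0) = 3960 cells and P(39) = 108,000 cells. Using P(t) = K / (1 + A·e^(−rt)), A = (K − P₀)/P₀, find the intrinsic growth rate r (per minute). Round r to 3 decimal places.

r ≈ 0.169 per minute

A = (112000 − 3960)/3960 = 27.28283
108000 = 112000/(1 + 27.28283·e^(−r·39)) → e^(−39r) = (1.03704 − 1)/27.28283 = 0.001358
r = −ln(0.001358)/39 = 6.60209/39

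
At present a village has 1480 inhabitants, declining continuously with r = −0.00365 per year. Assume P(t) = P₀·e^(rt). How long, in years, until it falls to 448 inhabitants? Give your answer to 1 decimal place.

t ≈ 327.4 years

448 = 1480 · e^(-0.00365·t)
t = ln(448/1480) / -0.00365 = ln(0.3027) / -0.00365 = -1.195 / -0.00365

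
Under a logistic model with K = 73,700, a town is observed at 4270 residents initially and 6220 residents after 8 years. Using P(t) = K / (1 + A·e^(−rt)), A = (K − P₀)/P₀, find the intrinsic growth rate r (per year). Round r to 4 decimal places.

r ≈ 0.0506 per year

A = (73700 − 4270)/4270 = 16.25995
6220 = 73700/(1 + 16.25995·e^(−r·8)) → e^(−8r) = (11.84887 − 1)/16.25995 = 0.667214
r = −ln(0.667214)/8 = 0.40464/8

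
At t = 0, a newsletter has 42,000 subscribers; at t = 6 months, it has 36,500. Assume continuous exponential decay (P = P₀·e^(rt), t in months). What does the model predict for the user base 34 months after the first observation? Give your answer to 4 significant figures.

r = ln(36500/42000) / 6 ≈ -0.023393 per month
P(34) = 42000 · e^(-0.023393·34) = 42000 · 0.45142 ≈ 18959.62

≈ 18,960 subscribers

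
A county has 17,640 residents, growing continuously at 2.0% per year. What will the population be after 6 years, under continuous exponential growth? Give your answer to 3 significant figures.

≈ 19,900 residents

P(6) = 17640 · e^(0.02·6) = 17640 · e^(0.12)
= 17640 · 1.1275 ≈ 19889.04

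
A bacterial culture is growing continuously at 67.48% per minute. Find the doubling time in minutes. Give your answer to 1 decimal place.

doubling time ≈ 1.0 minutes

doubling time = ln(2) / |r| = 0.69315 / 0.6748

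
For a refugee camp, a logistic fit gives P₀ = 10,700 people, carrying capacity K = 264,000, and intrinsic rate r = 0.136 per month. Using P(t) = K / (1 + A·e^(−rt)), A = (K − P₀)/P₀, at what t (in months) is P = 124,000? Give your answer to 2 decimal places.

A = (264000 − 10700)/10700 = 23.6729
124000 = 264000/(1 + 23.6729·e^(−0.136t)) → 1 + 23.6729·e^(−0.136t) = 2.12903
e^(−0.136t) = 0.047693 → t = ln(20.96742)/0.136 = 3.04297/0.136

t ≈ 22.37 months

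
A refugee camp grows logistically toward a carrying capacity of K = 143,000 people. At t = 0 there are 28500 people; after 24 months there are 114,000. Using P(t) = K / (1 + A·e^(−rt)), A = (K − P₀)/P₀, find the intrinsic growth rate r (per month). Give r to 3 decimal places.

r ≈ 0.115 per month

A = (143000 − 28500)/28500 = 4.01754
114000 = 143000/(1 + 4.01754·e^(−r·24)) → e^(−24r) = (1.25439 − 1)/4.01754 = 0.063319
r = −ln(0.063319)/24 = 2.75957/24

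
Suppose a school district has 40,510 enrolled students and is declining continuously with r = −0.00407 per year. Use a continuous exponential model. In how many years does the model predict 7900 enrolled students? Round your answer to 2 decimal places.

7900 = 40510 · e^(-0.00407·t)
t = ln(7900/40510) / -0.00407 = ln(0.19501) / -0.00407 = -1.63469 / -0.00407

t ≈ 401.64 years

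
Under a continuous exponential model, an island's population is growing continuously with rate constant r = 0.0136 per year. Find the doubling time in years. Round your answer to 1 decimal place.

doubling time = ln(2) / |r| = 0.69315 / 0.0136

doubling time ≈ 51.0 years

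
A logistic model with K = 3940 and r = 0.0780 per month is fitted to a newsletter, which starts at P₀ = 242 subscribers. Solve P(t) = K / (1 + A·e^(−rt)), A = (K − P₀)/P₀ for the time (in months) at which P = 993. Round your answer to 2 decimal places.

t ≈ 21.01 months

A = (3940 − 242)/242 = 15.28099
993 = 3940/(1 + 15.28099·e^(−0.078t)) → 1 + 15.28099·e^(−0.078t) = 3.96777
e^(−0.078t) = 0.194213 → t = ln(5.14897)/0.078 = 1.6388/0.078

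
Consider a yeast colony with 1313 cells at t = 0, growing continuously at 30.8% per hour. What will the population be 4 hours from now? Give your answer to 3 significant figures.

P(4) = 1313 · e^(0.308·4) = 1313 · e^(1.232)
= 1313 · 3.42808 ≈ 4501.07

≈ 4,500 cells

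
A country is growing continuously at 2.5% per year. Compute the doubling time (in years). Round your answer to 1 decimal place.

doubling time = ln(2) / |r| = 0.69315 / 0.025

doubling time ≈ 27.7 years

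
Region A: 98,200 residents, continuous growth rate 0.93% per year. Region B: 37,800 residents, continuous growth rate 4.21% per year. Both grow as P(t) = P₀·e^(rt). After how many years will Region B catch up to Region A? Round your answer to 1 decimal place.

t ≈ 29.1 years

98200·e^(0.0093t) = 37800·e^(0.0421t)
98200/37800 = e^((0.0421 − 0.0093)t) → ln(2.59788) = 0.0328·t
t = 0.9547 / 0.0328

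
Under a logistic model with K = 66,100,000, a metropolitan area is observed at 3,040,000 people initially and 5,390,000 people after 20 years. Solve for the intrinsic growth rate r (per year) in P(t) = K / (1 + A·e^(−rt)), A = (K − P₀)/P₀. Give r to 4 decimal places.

r ≈ 0.0305 per year

A = (66100000 − 3040000)/3040000 = 20.74342
5390000 = 66100000/(1 + 20.74342·e^(−r·20)) → e^(−20r) = (12.26345 − 1)/20.74342 = 0.542989
r = −ln(0.542989)/20 = 0.61067/20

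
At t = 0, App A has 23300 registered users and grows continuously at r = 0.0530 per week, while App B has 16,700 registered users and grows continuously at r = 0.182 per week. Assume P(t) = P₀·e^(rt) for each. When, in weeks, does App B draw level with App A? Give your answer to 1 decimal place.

t ≈ 2.6 weeks

23300·e^(0.053t) = 16700·e^(0.182t)
23300/16700 = e^((0.182 − 0.053)t) → ln(1.39521) = 0.129·t
t = 0.33304 / 0.129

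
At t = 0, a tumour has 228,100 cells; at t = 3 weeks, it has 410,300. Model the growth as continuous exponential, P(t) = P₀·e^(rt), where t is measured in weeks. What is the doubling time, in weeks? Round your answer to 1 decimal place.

doubling time ≈ 3.5 weeks

r = ln(410300/228100) / 3 = ln(1.79877) / 3 ≈ 0.195701 per week
doubling time = ln 2 / |r| = 0.69315 / 0.195701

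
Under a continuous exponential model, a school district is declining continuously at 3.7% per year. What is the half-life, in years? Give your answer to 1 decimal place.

half-life = ln(2) / |r| = 0.69315 / 0.037

half-life ≈ 18.7 years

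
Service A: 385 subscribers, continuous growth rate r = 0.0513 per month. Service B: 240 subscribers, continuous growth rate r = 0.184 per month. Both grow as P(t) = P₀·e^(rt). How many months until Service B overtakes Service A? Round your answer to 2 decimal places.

385·e^(0.0513t) = 240·e^(0.184t)
385/240 = e^((0.184 − 0.0513)t) → ln(1.60417) = 0.1327·t
t = 0.4726 / 0.1327

t ≈ 3.56 months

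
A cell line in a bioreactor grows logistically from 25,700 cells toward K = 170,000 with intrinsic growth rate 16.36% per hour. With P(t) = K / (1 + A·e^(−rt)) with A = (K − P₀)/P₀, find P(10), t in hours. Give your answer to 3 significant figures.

A = (170000 − 25700)/25700 = 5.61479
P(10) = 170000 / (1 + 5.61479·e^(−0.1636·10)) = 170000 / (1 + 5.61479·0.194758)
= 170000 / 2.09352 ≈ 81202.88

≈ 81,200 cells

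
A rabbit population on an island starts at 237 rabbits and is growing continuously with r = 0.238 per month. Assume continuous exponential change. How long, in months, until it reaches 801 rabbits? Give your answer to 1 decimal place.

t ≈ 5.1 months

801 = 237 · e^(0.238·t)
t = ln(801/237) / 0.238 = ln(3.37975) / 0.238 = 1.2178 / 0.238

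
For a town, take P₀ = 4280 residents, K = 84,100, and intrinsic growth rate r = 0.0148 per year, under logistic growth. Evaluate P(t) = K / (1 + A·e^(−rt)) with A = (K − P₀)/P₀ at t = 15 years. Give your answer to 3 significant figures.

≈ 5,280 residents

A = (84100 − 4280)/4280 = 18.64953
P(15) = 84100 / (1 + 18.64953·e^(−0.0148·15)) = 84100 / (1 + 18.64953·0.800915)
= 84100 / 15.9367 ≈ 5277.13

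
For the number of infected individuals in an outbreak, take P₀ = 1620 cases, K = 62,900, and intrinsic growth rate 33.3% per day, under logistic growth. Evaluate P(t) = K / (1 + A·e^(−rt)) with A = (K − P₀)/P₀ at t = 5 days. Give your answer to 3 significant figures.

≈ 7,710 cases

A = (62900 − 1620)/1620 = 37.82716
P(5) = 62900 / (1 + 37.82716·e^(−0.333·5)) = 62900 / (1 + 37.82716·0.189191)
= 62900 / 8.15655 ≈ 7711.6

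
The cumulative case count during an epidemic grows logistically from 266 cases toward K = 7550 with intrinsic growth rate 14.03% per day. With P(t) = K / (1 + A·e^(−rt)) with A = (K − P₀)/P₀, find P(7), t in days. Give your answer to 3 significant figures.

A = (7550 − 266)/266 = 27.38346
P(7) = 7550 / (1 + 27.38346·e^(−0.1403·7)) = 7550 / (1 + 27.38346·0.374524)
= 7550 / 11.25576 ≈ 670.77

≈ 671 cases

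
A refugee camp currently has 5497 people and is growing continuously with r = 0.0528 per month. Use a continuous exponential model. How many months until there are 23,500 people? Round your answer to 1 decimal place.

t ≈ 27.5 months

23500 = 5497 · e^(0.0528·t)
t = ln(23500/5497) / 0.0528 = ln(4.27506) / 0.0528 = 1.4528 / 0.0528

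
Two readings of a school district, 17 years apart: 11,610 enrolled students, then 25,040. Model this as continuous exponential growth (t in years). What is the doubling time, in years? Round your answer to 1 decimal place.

r = ln(25040/11610) / 17 = ln(2.15676) / 17 ≈ 0.045212 per year
doubling time = ln 2 / |r| = 0.69315 / 0.045212

doubling time ≈ 15.3 years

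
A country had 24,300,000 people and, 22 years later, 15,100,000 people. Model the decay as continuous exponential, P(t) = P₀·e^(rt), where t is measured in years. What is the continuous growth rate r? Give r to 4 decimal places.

15100000 = 24300000 · e^(r·22)
e^(22r) = 15100000/24300000 = 0.6214
r = ln(0.6214) / 22 = -0.47578 / 22

r ≈ -0.0216 per year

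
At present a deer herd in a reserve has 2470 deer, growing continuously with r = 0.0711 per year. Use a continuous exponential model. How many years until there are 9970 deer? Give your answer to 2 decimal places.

t ≈ 19.63 years

9970 = 2470 · e^(0.0711·t)
t = ln(9970/2470) / 0.0711 = ln(4.03644) / 0.0711 = 1.39536 / 0.0711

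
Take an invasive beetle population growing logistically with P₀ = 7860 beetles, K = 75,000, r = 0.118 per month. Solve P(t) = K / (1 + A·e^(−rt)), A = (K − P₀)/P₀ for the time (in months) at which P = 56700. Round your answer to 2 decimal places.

A = (75000 − 7860)/7860 = 8.54198
56700 = 75000/(1 + 8.54198·e^(−0.118t)) → 1 + 8.54198·e^(−0.118t) = 1.32275
e^(−0.118t) = 0.037784 → t = ln(26.46615)/0.118 = 3.27587/0.118

t ≈ 27.76 months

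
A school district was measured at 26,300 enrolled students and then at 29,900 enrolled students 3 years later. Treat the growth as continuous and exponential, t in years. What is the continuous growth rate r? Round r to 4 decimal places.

29900 = 26300 · e^(r·3)
e^(3r) = 29900/26300 = 1.13688
r = ln(1.13688) / 3 = 0.12829 / 3

r ≈ 0.0428 per year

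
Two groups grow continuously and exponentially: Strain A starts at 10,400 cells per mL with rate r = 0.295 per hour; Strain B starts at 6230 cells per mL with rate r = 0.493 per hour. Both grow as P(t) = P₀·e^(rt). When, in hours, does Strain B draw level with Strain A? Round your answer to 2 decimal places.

10400·e^(0.295t) = 6230·e^(0.493t)
10400/6230 = e^((0.493 − 0.295)t) → ln(1.66934) = 0.198·t
t = 0.51243 / 0.198

t ≈ 2.59 hours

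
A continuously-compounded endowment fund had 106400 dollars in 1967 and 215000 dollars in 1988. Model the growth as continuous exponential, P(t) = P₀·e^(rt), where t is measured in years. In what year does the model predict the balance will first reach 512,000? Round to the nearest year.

year 2014

r = ln(215000/106400) / 21 = 0.70343/21 ≈ 0.033497 per year
t = ln(512000/106400) / r = 1.57112/0.033497 ≈ 46.9 years after 1967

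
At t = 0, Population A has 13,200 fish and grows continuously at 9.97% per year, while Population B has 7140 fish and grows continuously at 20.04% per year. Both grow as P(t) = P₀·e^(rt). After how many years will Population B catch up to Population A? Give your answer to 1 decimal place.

t ≈ 6.1 years

13200·e^(0.0997t) = 7140·e^(0.2004t)
13200/7140 = e^((0.2004 − 0.0997)t) → ln(1.84874) = 0.1007·t
t = 0.6145 / 0.1007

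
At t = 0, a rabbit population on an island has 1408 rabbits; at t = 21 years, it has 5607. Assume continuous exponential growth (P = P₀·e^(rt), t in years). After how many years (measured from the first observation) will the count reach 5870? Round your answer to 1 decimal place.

t ≈ 21.7 years

r = ln(5607/1408) / 21 ≈ 0.065802 per year
t = ln(5870/1408) / r = 1.42768 / 0.065802 ≈ 21.697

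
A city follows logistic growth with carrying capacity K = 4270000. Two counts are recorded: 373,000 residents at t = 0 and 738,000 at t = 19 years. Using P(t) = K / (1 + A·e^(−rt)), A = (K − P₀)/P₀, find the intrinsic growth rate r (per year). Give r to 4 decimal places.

r ≈ 0.0411 per year

A = (4270000 − 373000)/373000 = 10.44772
738000 = 4270000/(1 + 10.44772·e^(−r·19)) → e^(−19r) = (5.78591 − 1)/10.44772 = 0.458082
r = −ln(0.458082)/19 = 0.78071/19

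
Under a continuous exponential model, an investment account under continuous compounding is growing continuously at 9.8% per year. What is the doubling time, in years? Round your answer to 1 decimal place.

doubling time = ln(2) / |r| = 0.69315 / 0.098

doubling time ≈ 7.1 years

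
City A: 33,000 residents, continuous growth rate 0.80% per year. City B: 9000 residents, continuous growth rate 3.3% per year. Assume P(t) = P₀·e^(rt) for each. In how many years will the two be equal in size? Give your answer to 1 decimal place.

t ≈ 52.0 years

33000·e^(0.008t) = 9000·e^(0.033t)
33000/9000 = e^((0.033 − 0.008)t) → ln(3.66667) = 0.025·t
t = 1.29928 / 0.025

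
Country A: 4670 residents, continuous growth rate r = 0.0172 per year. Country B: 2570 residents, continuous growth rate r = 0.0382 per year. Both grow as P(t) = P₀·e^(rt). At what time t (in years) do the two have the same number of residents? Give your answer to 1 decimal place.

t ≈ 28.4 years

4670·e^(0.0172t) = 2570·e^(0.0382t)
4670/2570 = e^((0.0382 − 0.0172)t) → ln(1.81712) = 0.021·t
t = 0.59725 / 0.021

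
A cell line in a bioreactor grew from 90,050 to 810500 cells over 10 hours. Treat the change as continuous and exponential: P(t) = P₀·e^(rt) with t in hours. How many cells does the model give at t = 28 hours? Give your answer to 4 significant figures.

r = ln(810500/90050) / 10 ≈ 0.219729 per hour
P(28) = 90050 · e^(0.219729·28) = 90050 · 469.84439 ≈ 42309487.32

≈ 42,310,000 cells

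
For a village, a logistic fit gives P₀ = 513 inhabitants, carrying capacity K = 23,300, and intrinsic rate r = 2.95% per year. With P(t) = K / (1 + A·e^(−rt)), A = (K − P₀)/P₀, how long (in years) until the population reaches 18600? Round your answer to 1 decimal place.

t ≈ 175.2 years

A = (23300 − 513)/513 = 44.4191
18600 = 23300/(1 + 44.4191·e^(−0.0295t)) → 1 + 44.4191·e^(−0.0295t) = 1.25269
e^(−0.0295t) = 0.005689 → t = ln(175.78624)/0.0295 = 5.16927/0.0295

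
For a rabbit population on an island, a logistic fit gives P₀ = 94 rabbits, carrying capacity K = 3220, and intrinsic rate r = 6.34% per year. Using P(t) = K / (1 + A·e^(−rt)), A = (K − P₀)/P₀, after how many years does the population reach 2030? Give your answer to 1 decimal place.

t ≈ 63.7 years

A = (3220 − 94)/94 = 33.25532
2030 = 3220/(1 + 33.25532·e^(−0.0634t)) → 1 + 33.25532·e^(−0.0634t) = 1.58621
e^(−0.0634t) = 0.017627 → t = ln(56.72966)/0.0634 = 4.0383/0.0634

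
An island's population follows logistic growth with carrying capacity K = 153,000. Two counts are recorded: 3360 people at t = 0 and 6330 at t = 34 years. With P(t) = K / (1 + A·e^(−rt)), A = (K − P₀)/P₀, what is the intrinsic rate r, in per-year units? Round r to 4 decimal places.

A = (153000 − 3360)/3360 = 44.53571
6330 = 153000/(1 + 44.53571·e^(−r·34)) → e^(−34r) = (24.17062 − 1)/44.53571 = 0.52027
r = −ln(0.52027)/34 = 0.65341/34

r ≈ 0.0192 per year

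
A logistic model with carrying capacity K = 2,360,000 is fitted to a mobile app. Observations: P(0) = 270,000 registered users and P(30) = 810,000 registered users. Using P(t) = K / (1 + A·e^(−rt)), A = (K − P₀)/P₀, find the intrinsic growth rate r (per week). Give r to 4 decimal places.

A = (2360000 − 270000)/270000 = 7.74074
810000 = 2360000/(1 + 7.74074·e^(−r·30)) → e^(−30r) = (2.91358 − 1)/7.74074 = 0.247209
r = −ln(0.247209)/30 = 1.39752/30

r ≈ 0.0466 per week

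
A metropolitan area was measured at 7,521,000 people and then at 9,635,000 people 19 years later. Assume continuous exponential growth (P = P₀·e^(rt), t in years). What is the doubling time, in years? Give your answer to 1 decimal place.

r = ln(9635000/7521000) / 19 = ln(1.28108) / 19 ≈ 0.013037 per year
doubling time = ln 2 / |r| = 0.69315 / 0.013037

doubling time ≈ 53.2 years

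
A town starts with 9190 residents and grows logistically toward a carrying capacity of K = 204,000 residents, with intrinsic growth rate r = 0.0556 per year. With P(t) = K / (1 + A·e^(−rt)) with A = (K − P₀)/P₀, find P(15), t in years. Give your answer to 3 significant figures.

A = (204000 − 9190)/9190 = 21.19804
P(15) = 204000 / (1 + 21.19804·e^(−0.0556·15)) = 204000 / (1 + 21.19804·0.434309)
= 204000 / 10.20649 ≈ 19987.28

≈ 20,000 residents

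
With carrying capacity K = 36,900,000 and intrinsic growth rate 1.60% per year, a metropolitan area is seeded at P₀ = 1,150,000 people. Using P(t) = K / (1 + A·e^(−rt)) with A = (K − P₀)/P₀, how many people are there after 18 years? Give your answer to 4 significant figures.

A = (36900000 − 1150000)/1150000 = 31.08696
P(18) = 36900000 / (1 + 31.08696·e^(−0.016·18)) = 36900000 / (1 + 31.08696·0.749762)
= 36900000 / 24.30781 ≈ 1518030.87

≈ 1,518,000 people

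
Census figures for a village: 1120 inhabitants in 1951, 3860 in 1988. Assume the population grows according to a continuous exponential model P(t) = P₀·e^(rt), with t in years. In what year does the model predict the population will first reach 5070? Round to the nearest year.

r = ln(3860/1120) / 37 = 1.23734/37 ≈ 0.033442 per year
t = ln(5070/1120) / r = 1.51001/0.033442 ≈ 45.15 years after 1951

year 1996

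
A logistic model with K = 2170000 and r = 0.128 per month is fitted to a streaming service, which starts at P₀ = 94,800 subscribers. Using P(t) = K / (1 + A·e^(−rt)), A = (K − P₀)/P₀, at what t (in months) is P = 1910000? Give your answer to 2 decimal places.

t ≈ 39.69 months

A = (2170000 − 94800)/94800 = 21.8903
1910000 = 2170000/(1 + 21.8903·e^(−0.128t)) → 1 + 21.8903·e^(−0.128t) = 1.13613
e^(−0.128t) = 0.006219 → t = ln(160.80948)/0.128 = 5.08022/0.128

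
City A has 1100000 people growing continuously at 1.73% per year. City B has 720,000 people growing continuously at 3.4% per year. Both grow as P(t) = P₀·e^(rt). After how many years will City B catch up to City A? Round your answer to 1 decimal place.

1100000·e^(0.0173t) = 720000·e^(0.034t)
1100000/720000 = e^((0.034 − 0.0173)t) → ln(1.52778) = 0.0167·t
t = 0.42381 / 0.0167

t ≈ 25.4 years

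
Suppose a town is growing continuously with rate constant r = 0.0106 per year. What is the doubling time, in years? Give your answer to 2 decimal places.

doubling time = ln(2) / |r| = 0.69315 / 0.0106

doubling time ≈ 65.39 years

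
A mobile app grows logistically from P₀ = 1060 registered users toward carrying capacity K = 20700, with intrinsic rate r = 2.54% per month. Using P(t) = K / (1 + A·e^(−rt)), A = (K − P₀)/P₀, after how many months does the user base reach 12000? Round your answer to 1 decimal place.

A = (20700 − 1060)/1060 = 18.5283
12000 = 20700/(1 + 18.5283·e^(−0.0254t)) → 1 + 18.5283·e^(−0.0254t) = 1.725
e^(−0.0254t) = 0.039129 → t = ln(25.55628)/0.0254 = 3.24088/0.0254

t ≈ 127.6 months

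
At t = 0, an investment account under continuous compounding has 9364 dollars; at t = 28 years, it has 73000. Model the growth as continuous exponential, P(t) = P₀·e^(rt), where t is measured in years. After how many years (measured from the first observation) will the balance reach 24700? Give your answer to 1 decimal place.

t ≈ 13.2 years

r = ln(73000/9364) / 28 ≈ 0.073342 per year
t = ln(24700/9364) / r = 0.96993 / 0.073342 ≈ 13.225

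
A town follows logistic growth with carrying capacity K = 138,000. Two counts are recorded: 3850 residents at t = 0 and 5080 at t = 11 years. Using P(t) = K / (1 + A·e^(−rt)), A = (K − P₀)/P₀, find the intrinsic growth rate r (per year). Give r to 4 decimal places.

r ≈ 0.0260 per year

A = (138000 − 3850)/3850 = 34.84416
5080 = 138000/(1 + 34.84416·e^(−r·11)) → e^(−11r) = (27.16535 − 1)/34.84416 = 0.750925
r = −ln(0.750925)/11 = 0.28645/11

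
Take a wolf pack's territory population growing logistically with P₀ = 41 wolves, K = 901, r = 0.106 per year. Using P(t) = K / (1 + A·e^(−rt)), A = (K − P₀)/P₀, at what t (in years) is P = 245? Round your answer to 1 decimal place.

A = (901 − 41)/41 = 20.97561
245 = 901/(1 + 20.97561·e^(−0.106t)) → 1 + 20.97561·e^(−0.106t) = 3.67755
e^(−0.106t) = 0.127651 → t = ln(7.83388)/0.106 = 2.05846/0.106

t ≈ 19.4 years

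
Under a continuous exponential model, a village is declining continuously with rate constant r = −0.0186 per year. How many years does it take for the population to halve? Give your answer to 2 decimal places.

half-life ≈ 37.27 years

half-life = ln(2) / |r| = 0.69315 / 0.0186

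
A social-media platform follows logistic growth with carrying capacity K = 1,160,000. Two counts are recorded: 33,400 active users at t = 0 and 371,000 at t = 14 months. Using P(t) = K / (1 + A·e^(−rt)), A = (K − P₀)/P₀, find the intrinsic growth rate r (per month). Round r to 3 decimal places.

r ≈ 0.197 per month

A = (1160000 − 33400)/33400 = 33.73054
371000 = 1160000/(1 + 33.73054·e^(−r·14)) → e^(−14r) = (3.12668 − 1)/33.73054 = 0.063049
r = −ln(0.063049)/14 = 2.76384/14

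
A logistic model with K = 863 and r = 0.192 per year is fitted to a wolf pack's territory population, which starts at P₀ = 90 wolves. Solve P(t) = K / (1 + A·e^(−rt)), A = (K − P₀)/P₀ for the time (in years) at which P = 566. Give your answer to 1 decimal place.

t ≈ 14.6 years

A = (863 − 90)/90 = 8.58889
566 = 863/(1 + 8.58889·e^(−0.192t)) → 1 + 8.58889·e^(−0.192t) = 1.52473
e^(−0.192t) = 0.061095 → t = ln(16.36805)/0.192 = 2.79533/0.192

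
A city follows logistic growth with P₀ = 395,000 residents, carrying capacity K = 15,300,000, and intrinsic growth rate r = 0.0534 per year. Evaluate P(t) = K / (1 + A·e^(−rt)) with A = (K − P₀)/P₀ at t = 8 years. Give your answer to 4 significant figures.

A = (15300000 − 395000)/395000 = 37.73418
P(8) = 15300000 / (1 + 37.73418·e^(−0.0534·8)) = 15300000 / (1 + 37.73418·0.652333)
= 15300000 / 25.61525 ≈ 597300.4

≈ 597,300 residents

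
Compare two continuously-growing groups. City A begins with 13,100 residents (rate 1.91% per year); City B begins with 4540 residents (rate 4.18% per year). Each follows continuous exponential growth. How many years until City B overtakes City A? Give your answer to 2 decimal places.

13100·e^(0.0191t) = 4540·e^(0.0418t)
13100/4540 = e^((0.0418 − 0.0191)t) → ln(2.88546) = 0.0227·t
t = 1.05969 / 0.0227

t ≈ 46.68 years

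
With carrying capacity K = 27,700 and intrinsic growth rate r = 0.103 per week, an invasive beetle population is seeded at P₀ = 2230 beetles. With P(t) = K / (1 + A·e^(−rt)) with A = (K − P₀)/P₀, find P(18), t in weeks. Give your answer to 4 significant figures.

≈ 9,933 beetles

A = (27700 − 2230)/2230 = 11.42152
P(18) = 27700 / (1 + 11.42152·e^(−0.103·18)) = 27700 / (1 + 11.42152·0.156609)
= 27700 / 2.78872 ≈ 9932.88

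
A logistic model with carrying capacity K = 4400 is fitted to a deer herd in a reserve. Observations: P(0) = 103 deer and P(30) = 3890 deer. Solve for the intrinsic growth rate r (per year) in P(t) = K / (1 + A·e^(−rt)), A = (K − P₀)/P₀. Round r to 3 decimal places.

A = (4400 − 103)/103 = 41.71845
3890 = 4400/(1 + 41.71845·e^(−r·30)) → e^(−30r) = (1.13111 − 1)/41.71845 = 0.003143
r = −ln(0.003143)/30 = 5.7627/30

r ≈ 0.192 per year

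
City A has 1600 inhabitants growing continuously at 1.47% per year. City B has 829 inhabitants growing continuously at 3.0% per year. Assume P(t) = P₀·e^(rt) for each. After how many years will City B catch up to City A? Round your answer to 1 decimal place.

1600·e^(0.0147t) = 829·e^(0.03t)
1600/829 = e^((0.03 − 0.0147)t) → ln(1.93004) = 0.0153·t
t = 0.65754 / 0.0153

t ≈ 43.0 years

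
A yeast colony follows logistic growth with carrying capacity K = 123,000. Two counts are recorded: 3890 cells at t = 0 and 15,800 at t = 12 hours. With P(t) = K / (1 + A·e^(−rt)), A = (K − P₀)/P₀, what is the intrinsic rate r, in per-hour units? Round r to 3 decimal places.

r ≈ 0.126 per hour

A = (123000 − 3890)/3890 = 30.61954
15800 = 123000/(1 + 30.61954·e^(−r·12)) → e^(−12r) = (7.78481 − 1)/30.61954 = 0.221584
r = −ln(0.221584)/12 = 1.50695/12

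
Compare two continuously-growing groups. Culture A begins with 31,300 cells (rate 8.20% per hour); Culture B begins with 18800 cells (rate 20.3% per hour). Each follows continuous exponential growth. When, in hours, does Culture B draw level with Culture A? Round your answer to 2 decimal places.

t ≈ 4.21 hours

31300·e^(0.082t) = 18800·e^(0.203t)
31300/18800 = e^((0.203 − 0.082)t) → ln(1.66489) = 0.121·t
t = 0.50976 / 0.121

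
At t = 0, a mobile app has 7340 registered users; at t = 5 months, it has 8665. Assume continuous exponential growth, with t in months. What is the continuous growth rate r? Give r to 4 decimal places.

r ≈ 0.0332 per month

8665 = 7340 · e^(r·5)
e^(5r) = 8665/7340 = 1.18052
r = ln(1.18052) / 5 = 0.16595 / 5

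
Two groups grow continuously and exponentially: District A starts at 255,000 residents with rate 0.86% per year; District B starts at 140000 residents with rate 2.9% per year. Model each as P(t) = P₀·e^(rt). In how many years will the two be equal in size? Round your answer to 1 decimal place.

t ≈ 29.4 years

255000·e^(0.0086t) = 140000·e^(0.029t)
255000/140000 = e^((0.029 − 0.0086)t) → ln(1.82143) = 0.0204·t
t = 0.59962 / 0.0204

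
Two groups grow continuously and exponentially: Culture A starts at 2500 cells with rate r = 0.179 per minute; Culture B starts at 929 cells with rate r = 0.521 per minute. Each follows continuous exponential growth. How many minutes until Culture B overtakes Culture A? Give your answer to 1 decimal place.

2500·e^(0.179t) = 929·e^(0.521t)
2500/929 = e^((0.521 − 0.179)t) → ln(2.69107) = 0.342·t
t = 0.98994 / 0.342

t ≈ 2.9 minutes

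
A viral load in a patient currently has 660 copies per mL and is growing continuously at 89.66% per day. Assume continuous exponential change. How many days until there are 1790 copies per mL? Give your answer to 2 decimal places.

1790 = 660 · e^(0.8966·t)
t = ln(1790/660) / 0.8966 = ln(2.71212) / 0.8966 = 0.99773 / 0.8966

t ≈ 1.11 days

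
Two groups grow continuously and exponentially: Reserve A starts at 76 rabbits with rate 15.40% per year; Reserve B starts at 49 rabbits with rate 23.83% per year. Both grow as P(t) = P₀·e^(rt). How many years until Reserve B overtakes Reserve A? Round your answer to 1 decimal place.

76·e^(0.154t) = 49·e^(0.2383t)
76/49 = e^((0.2383 − 0.154)t) → ln(1.55102) = 0.0843·t
t = 0.43891 / 0.0843

t ≈ 5.2 years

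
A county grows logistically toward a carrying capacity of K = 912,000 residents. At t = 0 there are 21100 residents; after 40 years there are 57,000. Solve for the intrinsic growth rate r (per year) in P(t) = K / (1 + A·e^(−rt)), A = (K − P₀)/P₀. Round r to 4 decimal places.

A = (912000 − 21100)/21100 = 42.22275
57000 = 912000/(1 + 42.22275·e^(−r·40)) → e^(−40r) = (16 − 1)/42.22275 = 0.355259
r = −ln(0.355259)/40 = 1.03491/40

r ≈ 0.0259 per year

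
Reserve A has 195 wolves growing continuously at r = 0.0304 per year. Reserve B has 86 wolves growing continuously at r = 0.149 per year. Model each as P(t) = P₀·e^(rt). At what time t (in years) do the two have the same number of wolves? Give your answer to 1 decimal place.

t ≈ 6.9 years

195·e^(0.0304t) = 86·e^(0.149t)
195/86 = e^((0.149 − 0.0304)t) → ln(2.26744) = 0.1186·t
t = 0.81865 / 0.1186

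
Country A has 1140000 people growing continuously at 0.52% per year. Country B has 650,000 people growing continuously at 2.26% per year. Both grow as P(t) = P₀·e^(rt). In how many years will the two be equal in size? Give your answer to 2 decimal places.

1140000·e^(0.0052t) = 650000·e^(0.0226t)
1140000/650000 = e^((0.0226 − 0.0052)t) → ln(1.75385) = 0.0174·t
t = 0.56181 / 0.0174

t ≈ 32.29 years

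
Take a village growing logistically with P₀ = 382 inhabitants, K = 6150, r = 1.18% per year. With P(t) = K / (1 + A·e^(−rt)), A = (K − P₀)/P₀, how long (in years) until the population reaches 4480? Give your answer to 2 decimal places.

t ≈ 313.68 years

A = (6150 − 382)/382 = 15.09948
4480 = 6150/(1 + 15.09948·e^(−0.0118t)) → 1 + 15.09948·e^(−0.0118t) = 1.37277
e^(−0.0118t) = 0.024687 → t = ln(40.50638)/0.0118 = 3.70146/0.0118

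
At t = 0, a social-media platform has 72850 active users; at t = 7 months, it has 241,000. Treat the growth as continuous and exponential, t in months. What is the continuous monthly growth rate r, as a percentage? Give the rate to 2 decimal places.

r ≈ 17.09% per month

241000 = 72850 · e^(r·7)
e^(7r) = 241000/72850 = 3.30817
r = ln(3.30817) / 7 = 1.19639 / 7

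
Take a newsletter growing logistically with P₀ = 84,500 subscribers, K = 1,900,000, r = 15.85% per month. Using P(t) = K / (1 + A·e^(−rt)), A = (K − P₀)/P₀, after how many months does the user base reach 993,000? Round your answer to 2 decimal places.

t ≈ 19.92 months

A = (1900000 − 84500)/84500 = 21.48521
993000 = 1900000/(1 + 21.48521·e^(−0.1585t)) → 1 + 21.48521·e^(−0.1585t) = 1.91339
e^(−0.1585t) = 0.042513 → t = ln(23.52239)/0.1585 = 3.15795/0.1585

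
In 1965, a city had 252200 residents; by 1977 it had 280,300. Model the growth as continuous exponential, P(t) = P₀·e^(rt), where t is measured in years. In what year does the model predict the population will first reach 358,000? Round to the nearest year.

r = ln(280300/252200) / 12 = 0.10564/12 ≈ 0.008803 per year
t = ln(358000/252200) / r = 0.35031/0.008803 ≈ 39.79 years after 1965

year 2005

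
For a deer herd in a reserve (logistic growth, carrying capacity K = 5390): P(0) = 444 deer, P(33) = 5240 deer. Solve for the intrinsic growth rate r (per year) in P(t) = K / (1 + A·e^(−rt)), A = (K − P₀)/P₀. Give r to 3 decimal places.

A = (5390 − 444)/444 = 11.13964
5240 = 5390/(1 + 11.13964·e^(−r·33)) → e^(−33r) = (1.02863 − 1)/11.13964 = 0.00257
r = −ln(0.00257)/33 = 5.96395/33

r ≈ 0.181 per year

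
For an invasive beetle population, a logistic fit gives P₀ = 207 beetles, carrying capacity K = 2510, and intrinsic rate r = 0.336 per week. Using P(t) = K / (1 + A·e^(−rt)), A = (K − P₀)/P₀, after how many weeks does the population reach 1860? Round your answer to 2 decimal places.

A = (2510 − 207)/207 = 11.1256
1860 = 2510/(1 + 11.1256·e^(−0.336t)) → 1 + 11.1256·e^(−0.336t) = 1.34946
e^(−0.336t) = 0.031411 → t = ln(31.83634)/0.336 = 3.46061/0.336

t ≈ 10.30 weeks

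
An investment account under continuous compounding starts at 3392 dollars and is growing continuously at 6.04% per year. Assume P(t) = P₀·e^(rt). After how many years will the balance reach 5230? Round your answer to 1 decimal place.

5230 = 3392 · e^(0.0604·t)
t = ln(5230/3392) / 0.0604 = ln(1.54186) / 0.0604 = 0.43299 / 0.0604

t ≈ 7.2 years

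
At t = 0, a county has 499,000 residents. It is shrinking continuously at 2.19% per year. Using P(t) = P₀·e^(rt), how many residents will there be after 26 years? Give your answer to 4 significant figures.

P(26) = 499000 · e^(-0.0219·26) = 499000 · e^(-0.5694)
= 499000 · 0.56586 ≈ 282366.56

≈ 282,400 residents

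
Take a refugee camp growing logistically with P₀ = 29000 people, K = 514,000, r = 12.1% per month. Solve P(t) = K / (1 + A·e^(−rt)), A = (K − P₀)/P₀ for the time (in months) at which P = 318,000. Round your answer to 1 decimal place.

A = (514000 − 29000)/29000 = 16.72414
318000 = 514000/(1 + 16.72414·e^(−0.121t)) → 1 + 16.72414·e^(−0.121t) = 1.61635
e^(−0.121t) = 0.036854 → t = ln(27.13406)/0.121 = 3.30079/0.121

t ≈ 27.3 months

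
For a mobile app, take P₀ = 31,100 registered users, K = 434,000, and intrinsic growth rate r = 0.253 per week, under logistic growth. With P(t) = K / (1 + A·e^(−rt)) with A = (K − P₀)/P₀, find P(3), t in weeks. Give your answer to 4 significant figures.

≈ 61,430 registered users

A = (434000 − 31100)/31100 = 12.95498
P(3) = 434000 / (1 + 12.95498·e^(−0.253·3)) = 434000 / (1 + 12.95498·0.468134)
= 434000 / 7.06467 ≈ 61432.43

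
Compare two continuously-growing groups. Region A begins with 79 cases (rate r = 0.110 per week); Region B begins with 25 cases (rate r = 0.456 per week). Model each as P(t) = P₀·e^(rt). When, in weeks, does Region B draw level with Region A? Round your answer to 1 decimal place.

t ≈ 3.3 weeks

79·e^(0.11t) = 25·e^(0.456t)
79/25 = e^((0.456 − 0.11)t) → ln(3.16) = 0.346·t
t = 1.15057 / 0.346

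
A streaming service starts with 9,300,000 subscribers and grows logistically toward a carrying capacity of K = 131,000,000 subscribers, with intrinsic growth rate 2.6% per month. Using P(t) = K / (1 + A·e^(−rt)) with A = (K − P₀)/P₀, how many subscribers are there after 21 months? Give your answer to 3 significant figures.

≈ 15,300,000 subscribers

A = (131000000 − 9300000)/9300000 = 13.08602
P(21) = 131000000 / (1 + 13.08602·e^(−0.026·21)) = 131000000 / (1 + 13.08602·0.579262)
= 131000000 / 8.58024 ≈ 15267641.73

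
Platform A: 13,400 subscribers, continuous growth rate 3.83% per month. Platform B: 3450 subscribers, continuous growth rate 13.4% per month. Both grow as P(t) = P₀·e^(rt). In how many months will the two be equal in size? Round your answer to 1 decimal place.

13400·e^(0.0383t) = 3450·e^(0.134t)
13400/3450 = e^((0.134 − 0.0383)t) → ln(3.88406) = 0.0957·t
t = 1.35688 / 0.0957

t ≈ 14.2 months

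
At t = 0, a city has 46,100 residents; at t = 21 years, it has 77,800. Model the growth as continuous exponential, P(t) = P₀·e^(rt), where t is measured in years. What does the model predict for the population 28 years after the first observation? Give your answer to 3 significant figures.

r = ln(77800/46100) / 21 ≈ 0.02492 per year
P(28) = 46100 · e^(0.02492·28) = 46100 · 2.00927 ≈ 92627.33

≈ 92,600 residents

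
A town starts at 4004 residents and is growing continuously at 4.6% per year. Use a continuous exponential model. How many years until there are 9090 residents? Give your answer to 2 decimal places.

t ≈ 17.82 years

9090 = 4004 · e^(0.046·t)
t = ln(9090/4004) / 0.046 = ln(2.27023) / 0.046 = 0.81988 / 0.046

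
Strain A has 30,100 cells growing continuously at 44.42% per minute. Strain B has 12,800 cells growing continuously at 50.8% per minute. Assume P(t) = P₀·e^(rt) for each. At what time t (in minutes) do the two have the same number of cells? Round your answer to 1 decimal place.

30100·e^(0.4442t) = 12800·e^(0.508t)
30100/12800 = e^((0.508 − 0.4442)t) → ln(2.35156) = 0.0638·t
t = 0.85508 / 0.0638

t ≈ 13.4 minutes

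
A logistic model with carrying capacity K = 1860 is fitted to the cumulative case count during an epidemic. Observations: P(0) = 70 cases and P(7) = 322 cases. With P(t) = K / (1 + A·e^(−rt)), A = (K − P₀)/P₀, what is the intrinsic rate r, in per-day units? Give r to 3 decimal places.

A = (1860 − 70)/70 = 25.57143
322 = 1860/(1 + 25.57143·e^(−r·7)) → e^(−7r) = (5.7764 − 1)/25.57143 = 0.186786
r = −ln(0.186786)/7 = 1.67779/7

r ≈ 0.240 per day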